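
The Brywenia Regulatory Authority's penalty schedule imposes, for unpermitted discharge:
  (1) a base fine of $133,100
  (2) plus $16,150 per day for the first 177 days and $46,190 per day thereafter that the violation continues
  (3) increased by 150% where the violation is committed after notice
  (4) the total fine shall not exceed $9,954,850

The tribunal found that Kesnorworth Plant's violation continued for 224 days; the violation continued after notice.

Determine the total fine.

$9,954,850

First 177 days: 177 × $16,150 = $2,858,550
Remaining days: (224 − 177) × $46,190 = $2,170,930
Per-day component: $2,858,550 + $2,170,930 = $5,029,480
Base plus per-day: $133,100 + $5,029,480 = $5,162,580
Enhancement: 150% of $5,162,580 = $7,743,870
Enhanced fine: $5,162,580 + $7,743,870 = $12,906,450
Cap at $9,954,850: $12,906,450 exceeds the cap → $9,954,850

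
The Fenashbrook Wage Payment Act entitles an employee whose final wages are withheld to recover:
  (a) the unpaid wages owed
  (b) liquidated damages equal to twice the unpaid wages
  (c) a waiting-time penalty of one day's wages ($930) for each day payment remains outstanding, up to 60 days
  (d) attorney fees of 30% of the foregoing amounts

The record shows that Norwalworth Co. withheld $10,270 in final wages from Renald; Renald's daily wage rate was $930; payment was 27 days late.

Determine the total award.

$72,696

Doubled: 2 × $10,270 = $20,540
Penalty days: min(27, 60) = 27
Waiting-time penalty: 27 × $930 = $25,110
Subtotal: $10,270 + $20,540 + $25,110 = $55,920
Attorney fees: 30% of $55,920 = $16,776
Total award: $55,920 + $16,776 = $72,696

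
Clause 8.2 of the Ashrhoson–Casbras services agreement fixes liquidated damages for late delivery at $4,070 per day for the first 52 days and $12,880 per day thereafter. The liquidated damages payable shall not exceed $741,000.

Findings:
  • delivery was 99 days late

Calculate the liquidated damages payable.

$741,000

First 52 days: 52 × $4,070 = $211,640
Remaining days: (99 − 52) × $12,880 = $605,360
Accrued per-day damages: $211,640 + $605,360 = $817,000
Cap at $741,000: $817,000 exceeds the cap → $741,000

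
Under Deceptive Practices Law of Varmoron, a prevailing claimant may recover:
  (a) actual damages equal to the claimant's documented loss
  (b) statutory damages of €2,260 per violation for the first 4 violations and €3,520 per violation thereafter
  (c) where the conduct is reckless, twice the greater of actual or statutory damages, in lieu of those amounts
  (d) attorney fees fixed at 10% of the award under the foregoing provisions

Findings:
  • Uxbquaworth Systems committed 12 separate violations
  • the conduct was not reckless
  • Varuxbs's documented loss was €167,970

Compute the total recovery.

First 4 violations: 4 × €2,260 = €9,040
Remaining violations: (12 − 4) × €3,520 = €28,160
Statutory damages: €9,040 + €28,160 = €37,200
Conduct not reckless: the in-lieu enhancement does not apply.
Actual plus statutory damages: €167,970 + €37,200 = €205,170
Attorney fees: 10% of €205,170 = €20,517
Total recovery: €205,170 + €20,517 = €225,687

€225,687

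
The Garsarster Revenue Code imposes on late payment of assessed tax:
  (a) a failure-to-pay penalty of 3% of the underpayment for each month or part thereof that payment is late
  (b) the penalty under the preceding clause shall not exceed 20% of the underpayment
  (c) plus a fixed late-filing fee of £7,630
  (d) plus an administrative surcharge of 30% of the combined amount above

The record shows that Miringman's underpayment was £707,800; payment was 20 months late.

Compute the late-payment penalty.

Accrued rate: 3% × 20 = 60%, capped at 20% → 20%
Failure-to-pay penalty: 20% of £707,800 = £141,560
Penalty before surcharge: £141,560 + £7,630 = £149,190
Administrative surcharge: 30% of £149,190 = £44,757
Total penalty: £149,190 + £44,757 = £193,947

£193,947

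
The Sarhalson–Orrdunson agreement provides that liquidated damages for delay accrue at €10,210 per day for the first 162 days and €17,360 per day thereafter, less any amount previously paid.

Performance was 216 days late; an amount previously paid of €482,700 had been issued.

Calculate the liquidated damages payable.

First 162 days: 162 × €10,210 = €1,654,020
Remaining days: (216 − 162) × €17,360 = €937,440
Accrued per-day damages: €1,654,020 + €937,440 = €2,591,460
Less amount previously paid: €2,591,460 − €482,700 = €2,108,760

Liquidated damages: €2,108,760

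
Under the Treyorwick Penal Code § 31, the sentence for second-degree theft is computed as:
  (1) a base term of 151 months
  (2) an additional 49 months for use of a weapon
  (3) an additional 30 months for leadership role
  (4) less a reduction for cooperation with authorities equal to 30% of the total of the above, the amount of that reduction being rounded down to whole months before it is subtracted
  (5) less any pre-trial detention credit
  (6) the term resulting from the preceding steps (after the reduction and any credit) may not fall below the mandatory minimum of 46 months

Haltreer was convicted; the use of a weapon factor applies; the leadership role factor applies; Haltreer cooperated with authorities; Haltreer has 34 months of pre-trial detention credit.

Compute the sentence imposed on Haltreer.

Use of a weapon enhancement: +49 months
Leadership role enhancement: +30 months
Adjusted term: 151 months + 49 months + 30 months = 230 months
Cooperation with authorities reduction: 30% of 230 months = 69 months (rounded down)
After reduction: 230 − 69 = 161 months
Less pre-trial detention credit: 161 months − 34 months = 127 months
Minimum 46 months: 127 months meets the minimum, no increase.

Sentence: 127 months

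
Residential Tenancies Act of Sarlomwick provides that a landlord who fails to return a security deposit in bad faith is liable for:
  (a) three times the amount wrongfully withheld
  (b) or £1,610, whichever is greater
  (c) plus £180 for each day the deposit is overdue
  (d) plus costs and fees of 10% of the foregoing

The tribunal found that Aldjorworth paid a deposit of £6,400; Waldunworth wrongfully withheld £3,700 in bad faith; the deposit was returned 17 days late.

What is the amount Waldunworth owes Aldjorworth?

Trebled: 3 × £3,700 = £11,100
Minimum £1,610: £11,100 meets the minimum, no increase.
Late-return penalty: 17 × £180 = £3,060
Damages plus late penalty: £11,100 + £3,060 = £14,160
Costs and fees: 10% of £14,160 = £1,416
Total recovery: £14,160 + £1,416 = £15,576

Recovery: £15,576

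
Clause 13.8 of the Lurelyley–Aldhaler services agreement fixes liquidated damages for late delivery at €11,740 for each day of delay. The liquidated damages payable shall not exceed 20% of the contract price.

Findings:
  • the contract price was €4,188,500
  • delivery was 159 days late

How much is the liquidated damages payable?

€837,700

Per-day damages: 159 × €11,740 = €1,866,660
Cap: 20% of €4,188,500 = €837,700
Cap at €837,700: €1,866,660 exceeds the cap → €837,700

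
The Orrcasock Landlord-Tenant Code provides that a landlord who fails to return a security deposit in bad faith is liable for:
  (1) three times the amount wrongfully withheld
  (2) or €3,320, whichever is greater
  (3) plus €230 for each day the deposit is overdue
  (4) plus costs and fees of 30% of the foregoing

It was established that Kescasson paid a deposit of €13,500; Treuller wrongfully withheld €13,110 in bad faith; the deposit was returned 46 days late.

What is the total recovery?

Trebled: 3 × €13,110 = €39,330
Minimum €3,320: €39,330 meets the minimum, no increase.
Late-return penalty: 46 × €230 = €10,580
Damages plus late penalty: €39,330 + €10,580 = €49,910
Costs and fees: 30% of €49,910 = €14,973
Total recovery: €49,910 + €14,973 = €64,883

Recovery: €64,883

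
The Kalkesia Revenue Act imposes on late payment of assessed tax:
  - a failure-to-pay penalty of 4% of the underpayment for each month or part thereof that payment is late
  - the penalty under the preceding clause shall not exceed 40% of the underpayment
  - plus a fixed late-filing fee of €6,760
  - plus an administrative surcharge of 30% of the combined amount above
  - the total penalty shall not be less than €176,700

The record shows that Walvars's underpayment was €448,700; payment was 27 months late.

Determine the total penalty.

Accrued rate: 4% × 27 = 108%, capped at 40% → 40%
Failure-to-pay penalty: 40% of €448,700 = €179,480
Penalty before surcharge: €179,480 + €6,760 = €186,240
Administrative surcharge: 30% of €186,240 = €55,872
Total penalty: €186,240 + €55,872 = €242,112
Minimum €176,700: €242,112 meets the minimum, no increase.

€242,112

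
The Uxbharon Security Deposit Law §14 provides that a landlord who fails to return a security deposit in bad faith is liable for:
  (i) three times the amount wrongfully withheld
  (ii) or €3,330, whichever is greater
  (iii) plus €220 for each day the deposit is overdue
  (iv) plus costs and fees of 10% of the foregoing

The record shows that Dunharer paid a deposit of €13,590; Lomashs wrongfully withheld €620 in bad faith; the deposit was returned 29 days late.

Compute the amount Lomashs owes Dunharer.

Trebled: 3 × €620 = €1,860
Minimum €3,330: €1,860 is below the minimum → €3,330
Late-return penalty: 29 × €220 = €6,380
Damages plus late penalty: €3,330 + €6,380 = €9,710
Costs and fees: 10% of €9,710 = €971
Total recovery: €9,710 + €971 = €10,681

€10,681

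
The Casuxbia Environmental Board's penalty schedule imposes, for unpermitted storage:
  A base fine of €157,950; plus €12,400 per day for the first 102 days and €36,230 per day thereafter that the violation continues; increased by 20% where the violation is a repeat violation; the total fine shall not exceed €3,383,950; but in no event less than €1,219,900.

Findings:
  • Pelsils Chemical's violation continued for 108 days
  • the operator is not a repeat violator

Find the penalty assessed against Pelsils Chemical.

First 102 days: 102 × €12,400 = €1,264,800
Remaining days: (108 − 102) × €36,230 = €217,380
Per-day component: €1,264,800 + €217,380 = €1,482,180
Base plus per-day: €157,950 + €1,482,180 = €1,640,130
The operator is not a repeat violator: no 20% increase.
Cap at €3,383,950: €1,640,130 is within the cap, no reduction.
Minimum €1,219,900: €1,640,130 meets the minimum, no increase.

€1,640,130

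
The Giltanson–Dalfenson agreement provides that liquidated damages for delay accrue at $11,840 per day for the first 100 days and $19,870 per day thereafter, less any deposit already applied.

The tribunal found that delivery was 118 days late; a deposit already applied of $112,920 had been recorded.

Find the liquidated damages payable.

First 100 days: 100 × $11,840 = $1,184,000
Remaining days: (118 − 100) × $19,870 = $357,660
Accrued per-day damages: $1,184,000 + $357,660 = $1,541,660
Less deposit already applied: $1,541,660 − $112,920 = $1,428,740

Liquidated damages: $1,428,740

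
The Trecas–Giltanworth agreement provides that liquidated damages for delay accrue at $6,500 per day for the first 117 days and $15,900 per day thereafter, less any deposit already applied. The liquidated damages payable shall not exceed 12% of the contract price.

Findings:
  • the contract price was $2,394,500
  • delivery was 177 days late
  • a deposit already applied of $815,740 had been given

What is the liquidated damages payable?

First 117 days: 117 × $6,500 = $760,500
Remaining days: (177 − 117) × $15,900 = $954,000
Accrued per-day damages: $760,500 + $954,000 = $1,714,500
Less deposit already applied: $1,714,500 − $815,740 = $898,760
Cap: 12% of $2,394,500 = $287,340
Cap at $287,340: $898,760 exceeds the cap → $287,340

$287,340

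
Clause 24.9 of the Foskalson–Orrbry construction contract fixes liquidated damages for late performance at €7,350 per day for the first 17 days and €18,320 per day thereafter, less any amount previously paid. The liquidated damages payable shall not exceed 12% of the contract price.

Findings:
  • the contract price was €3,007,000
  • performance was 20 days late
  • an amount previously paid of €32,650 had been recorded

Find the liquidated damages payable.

First 17 days: 17 × €7,350 = €124,950
Remaining days: (20 − 17) × €18,320 = €54,960
Accrued per-day damages: €124,950 + €54,960 = €179,910
Less amount previously paid: €179,910 − €32,650 = €147,260
Cap: 12% of €3,007,000 = €360,840
Cap at €360,840: €147,260 is within the cap, no reduction.

€147,260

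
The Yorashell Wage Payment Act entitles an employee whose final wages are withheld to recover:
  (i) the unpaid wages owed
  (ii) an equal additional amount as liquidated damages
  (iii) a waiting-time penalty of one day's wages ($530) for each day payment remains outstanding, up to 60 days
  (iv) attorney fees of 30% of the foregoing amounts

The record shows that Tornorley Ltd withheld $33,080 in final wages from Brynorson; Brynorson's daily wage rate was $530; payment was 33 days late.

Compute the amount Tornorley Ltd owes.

$108,745

Liquidated damages (equal amount): $33,080
Penalty days: min(33, 60) = 33
Waiting-time penalty: 33 × $530 = $17,490
Subtotal: $33,080 + $33,080 + $17,490 = $83,650
Attorney fees: 30% of $83,650 = $25,095
Total award: $83,650 + $25,095 = $108,745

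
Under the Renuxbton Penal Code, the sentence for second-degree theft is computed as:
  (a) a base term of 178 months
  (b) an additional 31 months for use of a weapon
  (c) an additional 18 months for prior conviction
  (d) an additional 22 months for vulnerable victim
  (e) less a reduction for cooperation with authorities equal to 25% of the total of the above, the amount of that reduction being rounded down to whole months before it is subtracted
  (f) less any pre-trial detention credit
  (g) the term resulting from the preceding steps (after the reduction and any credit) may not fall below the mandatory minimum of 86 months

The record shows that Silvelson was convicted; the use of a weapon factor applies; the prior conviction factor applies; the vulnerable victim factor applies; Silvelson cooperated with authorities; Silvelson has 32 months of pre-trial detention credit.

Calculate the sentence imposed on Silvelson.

155 months

Use of a weapon enhancement: +31 months
Prior conviction enhancement: +18 months
Vulnerable victim enhancement: +22 months
Adjusted term: 178 months + 31 months + 18 months + 22 months = 249 months
Cooperation with authorities reduction: 25% of 249 months = 62 months (rounded down)
After reduction: 249 − 62 = 187 months
Less pre-trial detention credit: 187 months − 32 months = 155 months
Minimum 86 months: 155 months meets the minimum, no increase.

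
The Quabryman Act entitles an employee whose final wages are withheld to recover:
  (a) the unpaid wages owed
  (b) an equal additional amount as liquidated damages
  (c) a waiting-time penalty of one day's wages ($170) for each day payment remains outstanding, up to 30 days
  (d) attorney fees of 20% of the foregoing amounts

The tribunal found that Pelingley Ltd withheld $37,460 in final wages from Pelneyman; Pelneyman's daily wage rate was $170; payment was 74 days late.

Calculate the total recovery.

Liquidated damages (equal amount): $37,460
Penalty days: min(74, 30) = 30
Waiting-time penalty: 30 × $170 = $5,100
Subtotal: $37,460 + $37,460 + $5,100 = $80,020
Attorney fees: 20% of $80,020 = $16,004
Total award: $80,020 + $16,004 = $96,024

$96,024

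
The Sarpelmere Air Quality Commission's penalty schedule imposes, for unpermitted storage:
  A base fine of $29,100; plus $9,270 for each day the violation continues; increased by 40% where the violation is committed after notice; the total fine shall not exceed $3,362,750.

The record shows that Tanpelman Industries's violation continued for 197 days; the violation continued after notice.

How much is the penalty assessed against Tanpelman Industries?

Civil penalty: $2,597,406

Per-day component: 197 × $9,270 = $1,826,190
Base plus per-day: $29,100 + $1,826,190 = $1,855,290
Enhancement: 40% of $1,855,290 = $742,116
Enhanced fine: $1,855,290 + $742,116 = $2,597,406
Cap at $3,362,750: $2,597,406 is within the cap, no reduction.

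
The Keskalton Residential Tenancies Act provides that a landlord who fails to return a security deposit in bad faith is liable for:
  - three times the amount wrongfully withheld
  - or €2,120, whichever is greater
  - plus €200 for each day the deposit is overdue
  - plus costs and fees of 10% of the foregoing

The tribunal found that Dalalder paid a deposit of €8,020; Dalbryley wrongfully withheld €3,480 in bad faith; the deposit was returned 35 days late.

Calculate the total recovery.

€19,184

Trebled: 3 × €3,480 = €10,440
Minimum €2,120: €10,440 meets the minimum, no increase.
Late-return penalty: 35 × €200 = €7,000
Damages plus late penalty: €10,440 + €7,000 = €17,440
Costs and fees: 10% of €17,440 = €1,744
Total recovery: €17,440 + €1,744 = €19,184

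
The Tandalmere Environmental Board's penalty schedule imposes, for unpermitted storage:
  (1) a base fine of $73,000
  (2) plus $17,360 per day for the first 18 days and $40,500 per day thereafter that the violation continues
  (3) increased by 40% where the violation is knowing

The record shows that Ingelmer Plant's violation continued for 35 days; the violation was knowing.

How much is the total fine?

$1,503,572

First 18 days: 18 × $17,360 = $312,480
Remaining days: (35 − 18) × $40,500 = $688,500
Per-day component: $312,480 + $688,500 = $1,000,980
Base plus per-day: $73,000 + $1,000,980 = $1,073,980
Enhancement: 40% of $1,073,980 = $429,592
Enhanced fine: $1,073,980 + $429,592 = $1,503,572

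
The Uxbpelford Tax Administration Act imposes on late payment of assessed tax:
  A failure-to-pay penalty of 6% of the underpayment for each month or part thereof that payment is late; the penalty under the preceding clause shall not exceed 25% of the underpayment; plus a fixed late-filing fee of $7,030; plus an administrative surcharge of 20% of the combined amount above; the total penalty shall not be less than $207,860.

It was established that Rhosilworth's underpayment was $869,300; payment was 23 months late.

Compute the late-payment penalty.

Accrued rate: 6% × 23 = 138%, capped at 25% → 25%
Failure-to-pay penalty: 25% of $869,300 = $217,325
Penalty before surcharge: $217,325 + $7,030 = $224,355
Administrative surcharge: 20% of $224,355 = $44,871
Total penalty: $224,355 + $44,871 = $269,226
Minimum $207,860: $269,226 meets the minimum, no increase.

$269,226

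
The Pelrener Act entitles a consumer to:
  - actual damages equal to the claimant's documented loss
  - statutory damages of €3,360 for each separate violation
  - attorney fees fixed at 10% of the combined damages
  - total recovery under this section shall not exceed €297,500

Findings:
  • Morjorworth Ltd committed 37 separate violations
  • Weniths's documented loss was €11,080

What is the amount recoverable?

€148,940

Statutory damages: 37 × €3,360 = €124,320
Combined damages: €11,080 + €124,320 = €135,400
Attorney fees: 10% of €135,400 = €13,540
Total before cap: €135,400 + €13,540 = €148,940
Cap at €297,500: €148,940 is within the cap, no reduction.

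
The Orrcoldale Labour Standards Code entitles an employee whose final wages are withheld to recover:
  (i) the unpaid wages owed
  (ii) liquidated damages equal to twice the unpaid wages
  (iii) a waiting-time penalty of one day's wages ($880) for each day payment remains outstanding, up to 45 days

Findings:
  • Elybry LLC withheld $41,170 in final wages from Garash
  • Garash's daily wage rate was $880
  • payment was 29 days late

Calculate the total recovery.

$149,030

Doubled: 2 × $41,170 = $82,340
Penalty days: min(29, 45) = 29
Waiting-time penalty: 29 × $880 = $25,520
Total award: $41,170 + $82,340 + $25,520 = $149,030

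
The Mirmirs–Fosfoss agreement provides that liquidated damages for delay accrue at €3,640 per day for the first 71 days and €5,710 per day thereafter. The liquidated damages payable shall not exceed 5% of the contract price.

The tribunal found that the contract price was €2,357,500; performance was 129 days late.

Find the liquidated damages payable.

Liquidated damages: €117,875

First 71 days: 71 × €3,640 = €258,440
Remaining days: (129 − 71) × €5,710 = €331,180
Accrued per-day damages: €258,440 + €331,180 = €589,620
Cap: 5% of €2,357,500 = €117,875
Cap at €117,875: €589,620 exceeds the cap → €117,875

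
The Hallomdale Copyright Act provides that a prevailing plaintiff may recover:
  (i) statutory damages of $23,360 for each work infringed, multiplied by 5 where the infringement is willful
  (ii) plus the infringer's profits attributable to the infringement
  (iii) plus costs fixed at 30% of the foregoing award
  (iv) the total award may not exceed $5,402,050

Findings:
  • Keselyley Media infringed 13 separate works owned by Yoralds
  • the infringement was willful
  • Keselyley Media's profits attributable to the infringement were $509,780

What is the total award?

$2,636,634

Statutory damages: 13 × $23,360 = $303,680
Multiplied by 5: 5 × $303,680 = $1,518,400
Combined award: $1,518,400 + $509,780 = $2,028,180
Costs: 30% of $2,028,180 = $608,454
Award plus costs: $2,028,180 + $608,454 = $2,636,634
Cap at $5,402,050: $2,636,634 is within the cap, no reduction.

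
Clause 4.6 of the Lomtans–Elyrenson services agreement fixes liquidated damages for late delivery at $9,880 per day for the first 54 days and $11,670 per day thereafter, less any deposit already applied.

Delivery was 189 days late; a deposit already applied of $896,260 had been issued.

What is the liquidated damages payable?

$1,212,710

First 54 days: 54 × $9,880 = $533,520
Remaining days: (189 − 54) × $11,670 = $1,575,450
Accrued per-day damages: $533,520 + $1,575,450 = $2,108,970
Less deposit already applied: $2,108,970 − $896,260 = $1,212,710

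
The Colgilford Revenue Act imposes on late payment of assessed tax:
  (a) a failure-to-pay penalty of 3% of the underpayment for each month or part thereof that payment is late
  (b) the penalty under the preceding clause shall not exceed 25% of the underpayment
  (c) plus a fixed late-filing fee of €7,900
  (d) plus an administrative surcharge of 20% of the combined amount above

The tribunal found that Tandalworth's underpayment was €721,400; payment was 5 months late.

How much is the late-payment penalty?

Accrued rate: 3% × 5 = 15%, capped at 25% → 15%
Failure-to-pay penalty: 15% of €721,400 = €108,210
Penalty before surcharge: €108,210 + €7,900 = €116,110
Administrative surcharge: 20% of €116,110 = €23,222
Total penalty: €116,110 + €23,222 = €139,332

€139,332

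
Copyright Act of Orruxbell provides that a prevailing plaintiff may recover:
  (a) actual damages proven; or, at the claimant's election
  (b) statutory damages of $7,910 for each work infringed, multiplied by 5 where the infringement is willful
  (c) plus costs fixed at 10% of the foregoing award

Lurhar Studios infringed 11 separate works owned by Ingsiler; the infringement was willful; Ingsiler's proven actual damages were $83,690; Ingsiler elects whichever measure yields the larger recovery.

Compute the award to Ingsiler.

Award: $478,555

Statutory damages: 11 × $7,910 = $87,010
Multiplied by 5: 5 × $87,010 = $435,050
Greater of actual damages ($83,690) or enhanced statutory damages ($435,050): $435,050
Costs: 10% of $435,050 = $43,505
Award plus costs: $435,050 + $43,505 = $478,555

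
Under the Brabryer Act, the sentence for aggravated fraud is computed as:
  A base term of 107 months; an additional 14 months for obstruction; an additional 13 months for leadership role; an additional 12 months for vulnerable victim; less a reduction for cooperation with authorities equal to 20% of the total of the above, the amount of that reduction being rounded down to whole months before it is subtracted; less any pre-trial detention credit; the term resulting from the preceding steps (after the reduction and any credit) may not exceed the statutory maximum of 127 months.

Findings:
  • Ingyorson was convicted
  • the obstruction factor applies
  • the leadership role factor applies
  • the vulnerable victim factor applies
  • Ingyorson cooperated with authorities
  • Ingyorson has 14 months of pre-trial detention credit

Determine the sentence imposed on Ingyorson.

103 months

Obstruction enhancement: +14 months
Leadership role enhancement: +13 months
Vulnerable victim enhancement: +12 months
Adjusted term: 107 months + 14 months + 13 months + 12 months = 146 months
Cooperation with authorities reduction: 20% of 146 months = 29 months (rounded down)
After reduction: 146 − 29 = 117 months
Less pre-trial detention credit: 117 months − 14 months = 103 months
Cap at 127 months: 103 months is within the cap, no reduction.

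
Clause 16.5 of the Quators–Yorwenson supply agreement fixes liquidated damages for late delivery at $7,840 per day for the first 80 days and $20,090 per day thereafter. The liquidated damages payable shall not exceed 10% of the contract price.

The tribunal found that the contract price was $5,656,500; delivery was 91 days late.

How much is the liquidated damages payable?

$565,650

First 80 days: 80 × $7,840 = $627,200
Remaining days: (91 − 80) × $20,090 = $220,990
Accrued per-day damages: $627,200 + $220,990 = $848,190
Cap: 10% of $5,656,500 = $565,650
Cap at $565,650: $848,190 exceeds the cap → $565,650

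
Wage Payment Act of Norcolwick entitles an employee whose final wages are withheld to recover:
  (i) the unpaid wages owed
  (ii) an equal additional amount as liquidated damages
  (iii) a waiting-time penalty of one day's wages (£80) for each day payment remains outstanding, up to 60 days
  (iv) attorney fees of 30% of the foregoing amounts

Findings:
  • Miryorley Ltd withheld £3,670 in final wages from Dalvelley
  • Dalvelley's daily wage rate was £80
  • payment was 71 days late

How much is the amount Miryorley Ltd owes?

Liquidated damages (equal amount): £3,670
Penalty days: min(71, 60) = 60
Waiting-time penalty: 60 × £80 = £4,800
Subtotal: £3,670 + £3,670 + £4,800 = £12,140
Attorney fees: 30% of £12,140 = £3,642
Total award: £12,140 + £3,642 = £15,782

£15,782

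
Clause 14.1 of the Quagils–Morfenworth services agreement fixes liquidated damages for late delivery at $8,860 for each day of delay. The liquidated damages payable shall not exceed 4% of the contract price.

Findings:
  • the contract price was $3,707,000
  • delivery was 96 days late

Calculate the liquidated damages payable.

$148,280

Per-day damages: 96 × $8,860 = $850,560
Cap: 4% of $3,707,000 = $148,280
Cap at $148,280: $850,560 exceeds the cap → $148,280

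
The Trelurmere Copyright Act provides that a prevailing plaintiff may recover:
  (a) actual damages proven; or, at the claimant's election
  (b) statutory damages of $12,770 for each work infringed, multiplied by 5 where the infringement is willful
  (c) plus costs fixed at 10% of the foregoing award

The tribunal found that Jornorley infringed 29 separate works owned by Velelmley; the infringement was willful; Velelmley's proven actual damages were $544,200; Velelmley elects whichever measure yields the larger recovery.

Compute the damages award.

Statutory damages: 29 × $12,770 = $370,330
Multiplied by 5: 5 × $370,330 = $1,851,650
Greater of actual damages ($544,200) or enhanced statutory damages ($1,851,650): $1,851,650
Costs: 10% of $1,851,650 = $185,165
Award plus costs: $1,851,650 + $185,165 = $2,036,815

$2,036,815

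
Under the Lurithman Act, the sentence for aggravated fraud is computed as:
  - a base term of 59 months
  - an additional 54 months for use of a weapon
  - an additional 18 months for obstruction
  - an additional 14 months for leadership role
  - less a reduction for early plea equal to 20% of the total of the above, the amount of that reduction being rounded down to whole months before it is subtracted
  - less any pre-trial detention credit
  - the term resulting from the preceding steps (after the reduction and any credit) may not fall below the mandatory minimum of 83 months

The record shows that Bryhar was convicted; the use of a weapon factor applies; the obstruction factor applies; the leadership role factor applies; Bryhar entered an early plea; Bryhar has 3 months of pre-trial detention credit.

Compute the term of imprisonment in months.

Use of a weapon enhancement: +54 months
Obstruction enhancement: +18 months
Leadership role enhancement: +14 months
Adjusted term: 59 months + 54 months + 18 months + 14 months = 145 months
Early plea reduction: 20% of 145 months = 29 months (rounded down)
After reduction: 145 − 29 = 116 months
Less pre-trial detention credit: 116 months − 3 months = 113 months
Minimum 83 months: 113 months meets the minimum, no increase.

Sentence: 113 months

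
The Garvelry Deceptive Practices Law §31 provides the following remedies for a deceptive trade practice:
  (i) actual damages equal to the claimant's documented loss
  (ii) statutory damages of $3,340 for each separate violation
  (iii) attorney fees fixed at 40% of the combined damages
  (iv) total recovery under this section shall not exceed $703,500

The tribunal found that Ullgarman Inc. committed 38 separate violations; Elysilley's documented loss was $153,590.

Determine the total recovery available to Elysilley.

$392,714

Statutory damages: 38 × $3,340 = $126,920
Combined damages: $153,590 + $126,920 = $280,510
Attorney fees: 40% of $280,510 = $112,204
Total before cap: $280,510 + $112,204 = $392,714
Cap at $703,500: $392,714 is within the cap, no reduction.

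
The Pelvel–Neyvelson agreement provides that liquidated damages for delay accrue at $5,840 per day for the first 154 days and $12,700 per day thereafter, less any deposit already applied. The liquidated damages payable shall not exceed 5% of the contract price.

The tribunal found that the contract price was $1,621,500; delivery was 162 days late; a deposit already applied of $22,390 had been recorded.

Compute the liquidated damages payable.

$81,075

First 154 days: 154 × $5,840 = $899,360
Remaining days: (162 − 154) × $12,700 = $101,600
Accrued per-day damages: $899,360 + $101,600 = $1,000,960
Less deposit already applied: $1,000,960 − $22,390 = $978,570
Cap: 5% of $1,621,500 = $81,075
Cap at $81,075: $978,570 exceeds the cap → $81,075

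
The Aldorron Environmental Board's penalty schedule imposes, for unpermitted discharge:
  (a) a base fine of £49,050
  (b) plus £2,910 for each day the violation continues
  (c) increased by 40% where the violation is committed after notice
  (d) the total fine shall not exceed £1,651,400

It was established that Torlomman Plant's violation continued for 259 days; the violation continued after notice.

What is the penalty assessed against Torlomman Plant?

Per-day component: 259 × £2,910 = £753,690
Base plus per-day: £49,050 + £753,690 = £802,740
Enhancement: 40% of £802,740 = £321,096
Enhanced fine: £802,740 + £321,096 = £1,123,836
Cap at £1,651,400: £1,123,836 is within the cap, no reduction.

£1,123,836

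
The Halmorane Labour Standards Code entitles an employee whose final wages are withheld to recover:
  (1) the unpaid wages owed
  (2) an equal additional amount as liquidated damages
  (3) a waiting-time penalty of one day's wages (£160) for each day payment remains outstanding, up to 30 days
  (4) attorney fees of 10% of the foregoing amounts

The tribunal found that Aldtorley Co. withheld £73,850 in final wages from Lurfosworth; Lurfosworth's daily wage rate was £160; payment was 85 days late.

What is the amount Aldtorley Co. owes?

£167,750

Liquidated damages (equal amount): £73,850
Penalty days: min(85, 30) = 30
Waiting-time penalty: 30 × £160 = £4,800
Subtotal: £73,850 + £73,850 + £4,800 = £152,500
Attorney fees: 10% of £152,500 = £15,250
Total award: £152,500 + £15,250 = £167,750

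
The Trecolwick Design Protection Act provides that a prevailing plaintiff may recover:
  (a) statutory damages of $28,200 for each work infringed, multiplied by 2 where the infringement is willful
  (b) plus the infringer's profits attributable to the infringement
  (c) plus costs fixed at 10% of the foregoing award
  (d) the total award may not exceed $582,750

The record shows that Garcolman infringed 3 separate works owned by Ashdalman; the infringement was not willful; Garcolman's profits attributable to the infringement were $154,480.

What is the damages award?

$262,988

Statutory damages: 3 × $28,200 = $84,600
Infringement not willful: no ×2 enhancement.
Combined award: $84,600 + $154,480 = $239,080
Costs: 10% of $239,080 = $23,908
Award plus costs: $239,080 + $23,908 = $262,988
Cap at $582,750: $262,988 is within the cap, no reduction.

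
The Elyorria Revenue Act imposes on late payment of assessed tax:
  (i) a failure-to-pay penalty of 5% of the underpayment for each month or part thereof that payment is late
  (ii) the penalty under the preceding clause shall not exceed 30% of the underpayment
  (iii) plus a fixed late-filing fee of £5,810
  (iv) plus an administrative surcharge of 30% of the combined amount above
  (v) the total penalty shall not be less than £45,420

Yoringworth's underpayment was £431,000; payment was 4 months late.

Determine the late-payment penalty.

£119,613

Accrued rate: 5% × 4 = 20%, capped at 30% → 20%
Failure-to-pay penalty: 20% of £431,000 = £86,200
Penalty before surcharge: £86,200 + £5,810 = £92,010
Administrative surcharge: 30% of £92,010 = £27,603
Total penalty: £92,010 + £27,603 = £119,613
Minimum £45,420: £119,613 meets the minimum, no increase.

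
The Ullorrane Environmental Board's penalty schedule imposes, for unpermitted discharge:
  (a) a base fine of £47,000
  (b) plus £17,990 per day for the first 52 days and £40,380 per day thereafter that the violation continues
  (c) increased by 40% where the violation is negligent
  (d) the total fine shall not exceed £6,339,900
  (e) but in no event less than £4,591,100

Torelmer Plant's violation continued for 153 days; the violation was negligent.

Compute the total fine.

First 52 days: 52 × £17,990 = £935,480
Remaining days: (153 − 52) × £40,380 = £4,078,380
Per-day component: £935,480 + £4,078,380 = £5,013,860
Base plus per-day: £47,000 + £5,013,860 = £5,060,860
Enhancement: 40% of £5,060,860 = £2,024,344
Enhanced fine: £5,060,860 + £2,024,344 = £7,085,204
Cap at £6,339,900: £7,085,204 exceeds the cap → £6,339,900
Minimum £4,591,100: £6,339,900 meets the minimum, no increase.

£6,339,900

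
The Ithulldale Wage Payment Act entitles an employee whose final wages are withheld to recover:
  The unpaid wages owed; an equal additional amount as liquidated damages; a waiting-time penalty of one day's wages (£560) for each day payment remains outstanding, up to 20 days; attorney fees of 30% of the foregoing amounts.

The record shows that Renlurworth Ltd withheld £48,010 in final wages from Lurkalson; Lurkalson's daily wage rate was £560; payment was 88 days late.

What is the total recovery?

Liquidated damages (equal amount): £48,010
Penalty days: min(88, 20) = 20
Waiting-time penalty: 20 × £560 = £11,200
Subtotal: £48,010 + £48,010 + £11,200 = £107,220
Attorney fees: 30% of £107,220 = £32,166
Total award: £107,220 + £32,166 = £139,386

Total award: £139,386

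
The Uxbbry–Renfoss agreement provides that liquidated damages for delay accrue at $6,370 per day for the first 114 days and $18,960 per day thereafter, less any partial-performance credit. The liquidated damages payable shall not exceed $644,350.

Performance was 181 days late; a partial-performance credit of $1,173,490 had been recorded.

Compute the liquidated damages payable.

Liquidated damages: $644,350

First 114 days: 114 × $6,370 = $726,180
Remaining days: (181 − 114) × $18,960 = $1,270,320
Accrued per-day damages: $726,180 + $1,270,320 = $1,996,500
Less partial-performance credit: $1,996,500 − $1,173,490 = $823,010
Cap at $644,350: $823,010 exceeds the cap → $644,350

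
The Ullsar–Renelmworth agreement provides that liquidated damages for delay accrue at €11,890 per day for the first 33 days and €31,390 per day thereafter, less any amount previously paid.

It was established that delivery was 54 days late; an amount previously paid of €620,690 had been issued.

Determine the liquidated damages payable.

First 33 days: 33 × €11,890 = €392,370
Remaining days: (54 − 33) × €31,390 = €659,190
Accrued per-day damages: €392,370 + €659,190 = €1,051,560
Less amount previously paid: €1,051,560 − €620,690 = €430,870

Liquidated damages: €430,870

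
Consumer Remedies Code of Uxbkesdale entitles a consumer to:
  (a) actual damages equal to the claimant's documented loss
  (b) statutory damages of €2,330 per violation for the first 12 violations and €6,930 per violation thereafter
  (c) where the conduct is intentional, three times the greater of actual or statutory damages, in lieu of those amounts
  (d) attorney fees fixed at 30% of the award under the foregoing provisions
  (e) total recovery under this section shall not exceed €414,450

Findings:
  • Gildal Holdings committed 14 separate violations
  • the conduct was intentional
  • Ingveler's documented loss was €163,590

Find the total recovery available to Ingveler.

First 12 violations: 12 × €2,330 = €27,960
Remaining violations: (14 − 12) × €6,930 = €13,860
Statutory damages: €27,960 + €13,860 = €41,820
Greater of actual damages (€163,590) or statutory damages (€41,820): €163,590
Trebled: 3 × €163,590 = €490,770
Attorney fees: 30% of €490,770 = €147,231
Total before cap: €490,770 + €147,231 = €638,001
Cap at €414,450: €638,001 exceeds the cap → €414,450

€414,450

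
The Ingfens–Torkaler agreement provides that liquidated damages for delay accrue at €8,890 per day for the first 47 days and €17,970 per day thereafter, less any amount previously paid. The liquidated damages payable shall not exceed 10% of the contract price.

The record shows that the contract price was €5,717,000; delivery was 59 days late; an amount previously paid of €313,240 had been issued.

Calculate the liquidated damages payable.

First 47 days: 47 × €8,890 = €417,830
Remaining days: (59 − 47) × €17,970 = €215,640
Accrued per-day damages: €417,830 + €215,640 = €633,470
Less amount previously paid: €633,470 − €313,240 = €320,230
Cap: 10% of €5,717,000 = €571,700
Cap at €571,700: €320,230 is within the cap, no reduction.

€320,230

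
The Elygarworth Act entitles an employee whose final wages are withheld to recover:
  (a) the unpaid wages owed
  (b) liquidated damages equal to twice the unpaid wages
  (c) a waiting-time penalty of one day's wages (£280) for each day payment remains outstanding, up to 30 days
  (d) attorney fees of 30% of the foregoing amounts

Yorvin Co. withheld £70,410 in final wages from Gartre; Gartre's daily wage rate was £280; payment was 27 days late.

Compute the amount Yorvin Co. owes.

£284,427

Doubled: 2 × £70,410 = £140,820
Penalty days: min(27, 30) = 27
Waiting-time penalty: 27 × £280 = £7,560
Subtotal: £70,410 + £140,820 + £7,560 = £218,790
Attorney fees: 30% of £218,790 = £65,637
Total award: £218,790 + £65,637 = £284,427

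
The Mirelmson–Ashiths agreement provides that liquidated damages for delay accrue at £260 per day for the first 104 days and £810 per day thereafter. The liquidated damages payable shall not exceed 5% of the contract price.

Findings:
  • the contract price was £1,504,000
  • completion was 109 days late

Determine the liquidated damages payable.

First 104 days: 104 × £260 = £27,040
Remaining days: (109 − 104) × £810 = £4,050
Accrued per-day damages: £27,040 + £4,050 = £31,090
Cap: 5% of £1,504,000 = £75,200
Cap at £75,200: £31,090 is within the cap, no reduction.

£31,090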